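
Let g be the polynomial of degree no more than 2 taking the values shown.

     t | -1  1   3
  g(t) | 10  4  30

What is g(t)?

g(t) = 4t^2 - 3t + 3

Using the Lagrange interpolation formula with nodes -1, 1, 3:
  L_0(t) = (t - 1)(t - 3) / 8
  L_1(t) = (t + 1)(t - 3) / -4
  L_2(t) = (t + 1)(t - 1) / 8
Then g(t) = 10·L_0(t) + 4·L_1(t) + 30·L_2(t).
Expanding and collecting terms gives g(t) = 4t^2 - 3t + 3.
Check: g(-1) = 10. ✓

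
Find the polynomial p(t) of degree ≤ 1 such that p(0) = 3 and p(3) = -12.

p(t) = -5t + 3

Using the Lagrange interpolation formula with nodes 0, 3:
  L_0(t) = (t - 3) / -3
  L_1(t) = t / 3
Then p(t) = 3·L_0(t) - 12·L_1(t).
Expanding and collecting terms gives p(t) = -5t + 3.
Check: p(3) = -12. ✓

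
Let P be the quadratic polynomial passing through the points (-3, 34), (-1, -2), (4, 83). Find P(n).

Write P(n) = an^2 + bn + c. Substituting each data point gives a linear system:
  9a - 3b + c = 34
  a - b + c = -2
  16a + 4b + c = 83
Solving the system yields a = 5, b = 2, c = -5.
So P(n) = 5n² + 2n - 5.
Check: P(4) = 83. ✓

P(n) = 5n^2 + 2n - 5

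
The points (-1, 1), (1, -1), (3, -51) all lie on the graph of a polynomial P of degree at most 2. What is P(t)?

Write P(t) = at^2 + bt + c. Substituting each data point gives a linear system:
  a - b + c = 1
  a + b + c = -1
  9a + 3b + c = -51
Solving the system yields a = -6, b = -1, c = 6.
So P(t) = -6t² - t + 6.
Check: P(-1) = 1. ✓

P(t) = -6t^2 - t + 6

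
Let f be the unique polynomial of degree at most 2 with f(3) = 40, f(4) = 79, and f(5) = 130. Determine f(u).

Write f(u) = au^2 + bu + c. Substituting each data point gives a linear system:
  9a + 3b + c = 40
  16a + 4b + c = 79
  25a + 5b + c = 130
Solving the system yields a = 6, b = -3, c = -5.
So f(u) = 6u² - 3u - 5.
Check: f(4) = 79. ✓

f(u) = 6u^2 - 3u - 5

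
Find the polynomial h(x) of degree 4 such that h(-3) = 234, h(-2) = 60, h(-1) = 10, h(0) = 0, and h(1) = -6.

Using the Lagrange interpolation formula with nodes -3, -2, -1, 0, 1:
  L_0(x) = (x + 2)(x + 1)x(x - 1) / 24
  L_1(x) = (x + 3)(x + 1)x(x - 1) / -6
  L_2(x) = (x + 3)(x + 2)x(x - 1) / 4
  L_3(x) = (x + 3)(x + 2)(x + 1)(x - 1) / -6
  L_4(x) = (x + 3)(x + 2)(x + 1)x / 24
Then h(x) = 234·L_0(x) + 60·L_1(x) + 10·L_2(x) + 0·L_3(x) - 6·L_4(x).
Expanding and collecting terms gives h(x) = 2x^4 - 2x^3 - 6x.
Check: h(1) = -6. ✓

h(x) = 2x^4 - 2x^3 - 6x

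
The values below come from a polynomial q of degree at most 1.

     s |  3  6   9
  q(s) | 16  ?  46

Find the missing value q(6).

31

The 2 known points determine the degree-1 polynomial uniquely.
Write q(s) = as + b. Substituting each data point gives a linear system:
  3a + b = 16
  9a + b = 46
Solving the system yields a = 5, b = 1.
So q(s) = 5s + 1.
Then q(6) = 31.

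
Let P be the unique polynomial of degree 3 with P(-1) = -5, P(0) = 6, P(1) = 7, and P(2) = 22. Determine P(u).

P(u) = 4u^3 - 5u^2 + 2u + 6

Write P(u) = au^3 + bu^2 + cu + d. Substituting each data point gives a linear system:
  -a + b - c + d = -5
  d = 6
  a + b + c + d = 7
  8a + 4b + 2c + d = 22
Solving the system yields a = 4, b = -5, c = 2, d = 6.
So P(u) = 4u^3 - 5u^2 + 2u + 6.
Check: P(0) = 6. ✓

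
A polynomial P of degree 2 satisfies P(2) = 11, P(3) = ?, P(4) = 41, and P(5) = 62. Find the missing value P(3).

24

The 3 known points determine the degree-2 polynomial uniquely.
Write P(s) = as^2 + bs + c. Substituting each data point gives a linear system:
  4a + 2b + c = 11
  16a + 4b + c = 41
  25a + 5b + c = 62
Solving the system yields a = 2, b = 3, c = -3.
So P(s) = 2s^2 + 3s - 3.
Then P(3) = 24.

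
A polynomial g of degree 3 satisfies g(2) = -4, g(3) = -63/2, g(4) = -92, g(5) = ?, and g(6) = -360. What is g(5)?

On equispaced nodes a degree-3 polynomial has vanishing fourth forward difference, so
  g(2) - 4·g(3) + 6·g(4) - 4·g(5) + g(6) = 0.
Substituting the known values and solving for g(5):
  -4·g(5) = 790
  g(5) = -395/2.

-395/2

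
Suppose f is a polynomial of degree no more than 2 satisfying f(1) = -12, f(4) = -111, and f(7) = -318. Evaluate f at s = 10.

Write f(s) = as^2 + bs + c. Substituting each data point gives a linear system:
  a + b + c = -12
  16a + 4b + c = -111
  49a + 7b + c = -318
Solving the system yields a = -6, b = -3, c = -3.
So f(s) = -6s² - 3s - 3.
Then f(10) = -633.

-633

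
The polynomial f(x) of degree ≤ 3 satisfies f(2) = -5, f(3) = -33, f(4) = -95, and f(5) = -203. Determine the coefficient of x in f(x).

5

Write f(x) = ax^3 + bx^2 + cx + d. Substituting each data point gives a linear system:
  8a + 4b + 2c + d = -5
  27a + 9b + 3c + d = -33
  64a + 16b + 4c + d = -95
  125a + 25b + 5c + d = -203
Solving the system yields a = -2, b = 1, c = 5, d = -3.
So f(x) = -2x³ + x² + 5x - 3.
The coefficient of x is 5.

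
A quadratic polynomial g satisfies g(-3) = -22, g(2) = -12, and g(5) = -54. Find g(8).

-132

Write g(u) = au^2 + bu + c. Substituting each data point gives a linear system:
  9a - 3b + c = -22
  4a + 2b + c = -12
  25a + 5b + c = -54
Solving the system yields a = -2, b = 0, c = -4.
So g(u) = -2u² - 4.
Then g(8) = -132.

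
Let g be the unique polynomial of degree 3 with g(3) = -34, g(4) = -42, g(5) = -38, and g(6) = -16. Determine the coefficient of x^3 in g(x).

Write g(x) = ax^3 + bx^2 + cx + d. Substituting each data point gives a linear system:
  27a + 9b + 3c + d = -34
  64a + 16b + 4c + d = -42
  125a + 25b + 5c + d = -38
  216a + 36b + 6c + d = -16
Solving the system yields a = 1, b = -6, c = -3, d = 2.
So g(x) = x³ - 6x² - 3x + 2.
The leading coefficient is 1.

1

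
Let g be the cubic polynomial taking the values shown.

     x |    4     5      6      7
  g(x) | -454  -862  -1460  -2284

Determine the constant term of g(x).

-2

Write g(x) = ax^3 + bx^2 + cx + d. Substituting each data point gives a linear system:
  64a + 16b + 4c + d = -454
  125a + 25b + 5c + d = -862
  216a + 36b + 6c + d = -1460
  343a + 49b + 7c + d = -2284
Solving the system yields a = -6, b = -5, c = 3, d = -2.
So g(x) = -6x³ - 5x² + 3x - 2.
The constant term is -2.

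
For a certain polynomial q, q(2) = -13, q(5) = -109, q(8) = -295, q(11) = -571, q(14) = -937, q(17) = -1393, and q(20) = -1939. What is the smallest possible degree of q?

2

Forward differences of the values at s = 2, 5, 8, 11, 14, 17, 20:
  q  : -13  -109  -295  -571  -937  -1393  -1939
  Δ  : -96  -186  -276  -366  -456  -546
  Δ^2: -90  -90  -90  -90  -90
  Δ^3: 0  0  0  0
  Δ^4: 0  0  0
  Δ^5: 0  0
  Δ^6: 0
The second differences are constant (-90) and nonzero, while all higher differences vanish, so the minimal degree is 2.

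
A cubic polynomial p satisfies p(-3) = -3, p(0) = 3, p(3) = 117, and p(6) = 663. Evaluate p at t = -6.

-225

Using the Lagrange interpolation formula with nodes -3, 0, 3, 6:
  L_0(t) = t(t - 3)(t - 6) / -162
  L_1(t) = (t + 3)(t - 3)(t - 6) / 54
  L_2(t) = (t + 3)t(t - 6) / -54
  L_3(t) = (t + 3)t(t - 3) / 162
Then p(t) = -3·L_0(t) + 3·L_1(t) + 117·L_2(t) + 663·L_3(t).
Expanding and collecting terms gives p(t) = 2t³ + 6t² + 2t + 3.
Evaluating at t = -6: p(-6) = -225.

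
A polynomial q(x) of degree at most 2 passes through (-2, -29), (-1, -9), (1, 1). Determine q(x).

q(x) = -5x^2 + 5x + 1

Write q(x) = ax^2 + bx + c. Substituting each data point gives a linear system:
  4a - 2b + c = -29
  a - b + c = -9
  a + b + c = 1
Solving the system yields a = -5, b = 5, c = 1.
So q(x) = -5x^2 + 5x + 1.
Check: q(-2) = -29. ✓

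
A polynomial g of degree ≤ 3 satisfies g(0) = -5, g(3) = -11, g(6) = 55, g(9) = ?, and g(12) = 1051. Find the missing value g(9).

355

On equispaced nodes a degree-3 polynomial has vanishing fourth forward difference, so
  g(0) - 4·g(3) + 6·g(6) - 4·g(9) + g(12) = 0.
Substituting the known values and solving for g(9):
  -4·g(9) = -1420
  g(9) = 355.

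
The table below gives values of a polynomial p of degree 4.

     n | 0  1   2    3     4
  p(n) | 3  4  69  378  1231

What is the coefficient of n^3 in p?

0

Write p(n) = an^4 + bn^3 + cn^2 + dn + e. Substituting each data point gives a linear system:
  e = 3
  a + b + c + d + e = 4
  16a + 8b + 4c + 2d + e = 69
  81a + 27b + 9c + 3d + e = 378
  256a + 64b + 16c + 4d + e = 1231
Solving the system yields a = 5, b = 0, c = -3, d = -1, e = 3.
So p(n) = 5n^4 - 3n^2 - n + 3.
The coefficient of n^3 is 0.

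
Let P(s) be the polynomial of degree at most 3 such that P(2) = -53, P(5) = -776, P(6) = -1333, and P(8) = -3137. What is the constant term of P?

-1

Write P(s) = as^3 + bs^2 + cs + d. Substituting each data point gives a linear system:
  8a + 4b + 2c + d = -53
  125a + 25b + 5c + d = -776
  216a + 36b + 6c + d = -1333
  512a + 64b + 8c + d = -3137
Solving the system yields a = -6, b = -1, c = 0, d = -1.
So P(s) = -6s³ - s² - 1.
The constant term is -1.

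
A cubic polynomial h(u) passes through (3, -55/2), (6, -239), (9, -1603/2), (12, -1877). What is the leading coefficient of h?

-1

Write h(u) = au^3 + bu^2 + cu + d. Substituting each data point gives a linear system:
  27a + 9b + 3c + d = -55/2
  216a + 36b + 6c + d = -239
  729a + 81b + 9c + d = -1603/2
  1728a + 144b + 12c + d = -1877
Solving the system yields a = -1, b = -3/2, c = 6, d = -5.
So h(u) = -u^3 - (3/2)u^2 + 6u - 5.
The leading coefficient is -1.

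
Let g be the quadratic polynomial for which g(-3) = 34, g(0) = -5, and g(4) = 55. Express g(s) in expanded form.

g(s) = 4s^2 - s - 5

Using the Lagrange interpolation formula with nodes -3, 0, 4:
  L_0(s) = s(s - 4) / 21
  L_1(s) = (s + 3)(s - 4) / -12
  L_2(s) = (s + 3)s / 28
Then g(s) = 34·L_0(s) - 5·L_1(s) + 55·L_2(s).
Expanding and collecting terms gives g(s) = 4s^2 - s - 5.
Check: g(4) = 55. ✓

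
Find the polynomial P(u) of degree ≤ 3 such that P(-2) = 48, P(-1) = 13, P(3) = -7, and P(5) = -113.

P(u) = -2u^3 + 6u^2 - 3u + 2

Write P(u) = au^3 + bu^2 + cu + d. Substituting each data point gives a linear system:
  -8a + 4b - 2c + d = 48
  -a + b - c + d = 13
  27a + 9b + 3c + d = -7
  125a + 25b + 5c + d = -113
Solving the system yields a = -2, b = 6, c = -3, d = 2.
So P(u) = -2u^3 + 6u^2 - 3u + 2.
Check: P(-2) = 48. ✓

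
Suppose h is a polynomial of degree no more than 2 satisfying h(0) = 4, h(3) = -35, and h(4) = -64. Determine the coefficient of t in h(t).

Write h(t) = at^2 + bt + c. Substituting each data point gives a linear system:
  c = 4
  9a + 3b + c = -35
  16a + 4b + c = -64
Solving the system yields a = -4, b = -1, c = 4.
So h(t) = -4t² - t + 4.
The coefficient of t is -1.

-1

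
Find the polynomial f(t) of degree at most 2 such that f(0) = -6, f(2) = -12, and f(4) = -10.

f(t) = t^2 - 5t - 6

Write f(t) = at^2 + bt + c. Substituting each data point gives a linear system:
  c = -6
  4a + 2b + c = -12
  16a + 4b + c = -10
Solving the system yields a = 1, b = -5, c = -6.
So f(t) = t^2 - 5t - 6.
Check: f(4) = -10. ✓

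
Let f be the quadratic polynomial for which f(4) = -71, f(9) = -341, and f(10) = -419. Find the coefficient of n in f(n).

Write f(n) = an^2 + bn + c. Substituting each data point gives a linear system:
  16a + 4b + c = -71
  81a + 9b + c = -341
  100a + 10b + c = -419
Solving the system yields a = -4, b = -2, c = 1.
So f(n) = -4n^2 - 2n + 1.
The coefficient of n is -2.

-2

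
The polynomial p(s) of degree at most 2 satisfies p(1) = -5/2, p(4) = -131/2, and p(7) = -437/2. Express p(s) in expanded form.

Using the Lagrange interpolation formula with nodes 1, 4, 7:
  L_0(s) = (s - 4)(s - 7) / 18
  L_1(s) = (s - 1)(s - 7) / -9
  L_2(s) = (s - 1)(s - 4) / 18
Then p(s) = -5/2·L_0(s) - 131/2·L_1(s) - 437/2·L_2(s).
Expanding and collecting terms gives p(s) = -5s² + 4s - 3/2.
Check: p(4) = -131/2. ✓

p(s) = -5s^2 + 4s - 3/2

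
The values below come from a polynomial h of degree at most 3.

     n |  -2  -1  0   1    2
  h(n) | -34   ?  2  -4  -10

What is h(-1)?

-4

On equispaced nodes a degree-3 polynomial has vanishing fourth forward difference, so
  h(-2) - 4·h(-1) + 6·h(0) - 4·h(1) + h(2) = 0.
Substituting the known values and solving for h(-1):
  -4·h(-1) = 16
  h(-1) = -4.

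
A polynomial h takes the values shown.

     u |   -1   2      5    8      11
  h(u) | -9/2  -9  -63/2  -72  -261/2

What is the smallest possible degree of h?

2

Forward differences of the values at u = -1, 2, 5, 8, 11:
  h  : -9/2  -9  -63/2  -72  -261/2
  Δ  : -9/2  -45/2  -81/2  -117/2
  Δ^2: -18  -18  -18
  Δ^3: 0  0
  Δ^4: 0
The second differences are constant (-18) and nonzero, while all higher differences vanish, so the minimal degree is 2.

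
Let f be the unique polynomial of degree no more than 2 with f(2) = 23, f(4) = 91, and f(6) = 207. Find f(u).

f(u) = 6u^2 - 2u + 3

Using the Lagrange interpolation formula with nodes 2, 4, 6:
  L_0(u) = (u - 4)(u - 6) / 8
  L_1(u) = (u - 2)(u - 6) / -4
  L_2(u) = (u - 2)(u - 4) / 8
Then f(u) = 23·L_0(u) + 91·L_1(u) + 207·L_2(u).
Expanding and collecting terms gives f(u) = 6u² - 2u + 3.
Check: f(2) = 23. ✓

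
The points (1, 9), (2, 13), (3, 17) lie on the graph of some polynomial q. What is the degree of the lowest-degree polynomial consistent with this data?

Forward differences of the values at t = 1, 2, 3:
  q  : 9  13  17
  Δ  : 4  4
  Δ^2: 0
The first differences are constant (4) and nonzero, while all higher differences vanish, so the minimal degree is 1.

1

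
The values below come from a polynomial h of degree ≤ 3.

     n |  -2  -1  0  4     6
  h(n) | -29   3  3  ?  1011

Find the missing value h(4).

283

The 4 known points determine the degree-3 polynomial uniquely.
Write h(n) = an^3 + bn^2 + cn + d. Substituting each data point gives a linear system:
  -8a + 4b - 2c + d = -29
  -a + b - c + d = 3
  d = 3
  216a + 36b + 6c + d = 1011
Solving the system yields a = 5, b = -1, c = -6, d = 3.
So h(n) = 5n³ - n² - 6n + 3.
Then h(4) = 283.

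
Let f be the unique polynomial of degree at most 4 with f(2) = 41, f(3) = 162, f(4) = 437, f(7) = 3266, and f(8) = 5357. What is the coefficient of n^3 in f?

Write f(n) = an^4 + bn^3 + cn^2 + dn + e. Substituting each data point gives a linear system:
  16a + 8b + 4c + 2d + e = 41
  81a + 27b + 9c + 3d + e = 162
  256a + 64b + 16c + 4d + e = 437
  2401a + 343b + 49c + 7d + e = 3266
  4096a + 512b + 64c + 8d + e = 5357
Solving the system yields a = 1, b = 2, c = 4, d = -2, e = -3.
So f(n) = n⁴ + 2n³ + 4n² - 2n - 3.
The coefficient of n^3 is 2.

2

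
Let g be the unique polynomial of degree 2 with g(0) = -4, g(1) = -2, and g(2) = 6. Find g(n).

g(n) = 3n^2 - n - 4

Write g(n) = an^2 + bn + c. Substituting each data point gives a linear system:
  c = -4
  a + b + c = -2
  4a + 2b + c = 6
Solving the system yields a = 3, b = -1, c = -4.
So g(n) = 3n² - n - 4.
Check: g(2) = 6. ✓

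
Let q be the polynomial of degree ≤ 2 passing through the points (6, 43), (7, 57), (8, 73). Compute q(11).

133

Write q(s) = as^2 + bs + c. Substituting each data point gives a linear system:
  36a + 6b + c = 43
  49a + 7b + c = 57
  64a + 8b + c = 73
Solving the system yields a = 1, b = 1, c = 1.
So q(s) = s² + s + 1.
Then q(11) = 133.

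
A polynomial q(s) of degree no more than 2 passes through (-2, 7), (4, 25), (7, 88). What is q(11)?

Using the Lagrange interpolation formula with nodes -2, 4, 7:
  L_0(s) = (s - 4)(s - 7) / 54
  L_1(s) = (s + 2)(s - 7) / -18
  L_2(s) = (s + 2)(s - 4) / 27
Then q(s) = 7·L_0(s) + 25·L_1(s) + 88·L_2(s).
Expanding and collecting terms gives q(s) = 2s² - s - 3.
Evaluating at s = 11: q(11) = 228.

228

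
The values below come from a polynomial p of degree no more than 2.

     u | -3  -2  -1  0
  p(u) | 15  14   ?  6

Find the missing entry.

11

On equispaced nodes a degree-2 polynomial has vanishing third forward difference, so
  - p(-3) + 3·p(-2) - 3·p(-1) + p(0) = 0.
Substituting the known values and solving for p(-1):
  -3·p(-1) = -33
  p(-1) = 11.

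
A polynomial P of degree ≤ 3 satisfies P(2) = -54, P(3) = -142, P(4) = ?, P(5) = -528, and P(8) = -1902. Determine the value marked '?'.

The 4 known points determine the degree-3 polynomial uniquely.
Write P(u) = au^3 + bu^2 + cu + d. Substituting each data point gives a linear system:
  8a + 4b + 2c + d = -54
  27a + 9b + 3c + d = -142
  125a + 25b + 5c + d = -528
  512a + 64b + 8c + d = -1902
Solving the system yields a = -3, b = -5, c = -6, d = 2.
So P(u) = -3u^3 - 5u^2 - 6u + 2.
Then P(4) = -294.

-294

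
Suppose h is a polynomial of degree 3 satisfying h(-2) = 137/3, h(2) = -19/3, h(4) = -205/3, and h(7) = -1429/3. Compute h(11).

-6337/3

Write h(n) = an^3 + bn^2 + cn + d. Substituting each data point gives a linear system:
  -8a + 4b - 2c + d = 137/3
  8a + 4b + 2c + d = -19/3
  64a + 16b + 4c + d = -205/3
  343a + 49b + 7c + d = -1429/3
Solving the system yields a = -2, b = 5, c = -5, d = -1/3.
So h(n) = -2n^3 + 5n^2 - 5n - 1/3.
Then h(11) = -6337/3.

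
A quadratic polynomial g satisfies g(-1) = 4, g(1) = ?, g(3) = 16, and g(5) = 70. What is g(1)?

On equispaced nodes a degree-2 polynomial has vanishing third forward difference, so
  - g(-1) + 3·g(1) - 3·g(3) + g(5) = 0.
Substituting the known values and solving for g(1):
  3·g(1) = -18
  g(1) = -6.

-6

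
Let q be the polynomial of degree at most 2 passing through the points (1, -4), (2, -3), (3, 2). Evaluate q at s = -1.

Using the Lagrange interpolation formula with nodes 1, 2, 3:
  L_0(s) = (s - 2)(s - 3) / 2
  L_1(s) = (s - 1)(s - 3) / -1
  L_2(s) = (s - 1)(s - 2) / 2
Then q(s) = -4·L_0(s) - 3·L_1(s) + 2·L_2(s).
Expanding and collecting terms gives q(s) = 2s^2 - 5s - 1.
Evaluating at s = -1: q(-1) = 6.

6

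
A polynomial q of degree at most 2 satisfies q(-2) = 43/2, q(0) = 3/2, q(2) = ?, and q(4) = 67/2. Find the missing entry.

The 3 known points determine the degree-2 polynomial uniquely.
Write q(t) = at^2 + bt + c. Substituting each data point gives a linear system:
  4a - 2b + c = 43/2
  c = 3/2
  16a + 4b + c = 67/2
Solving the system yields a = 3, b = -4, c = 3/2.
So q(t) = 3t^2 - 4t + 3/2.
Then q(2) = 11/2.

11/2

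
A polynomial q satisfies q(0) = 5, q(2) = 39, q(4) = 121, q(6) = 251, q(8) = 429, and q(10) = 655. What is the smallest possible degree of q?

2

Forward differences of the values at u = 0, 2, 4, 6, 8, 10:
  q  : 5  39  121  251  429  655
  Δ  : 34  82  130  178  226
  Δ^2: 48  48  48  48
  Δ^3: 0  0  0
  Δ^4: 0  0
  Δ^5: 0
The second differences are constant (48) and nonzero, while all higher differences vanish, so the minimal degree is 2.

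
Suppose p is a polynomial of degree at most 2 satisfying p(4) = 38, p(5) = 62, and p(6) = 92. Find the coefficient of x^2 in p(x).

3

Write p(x) = ax^2 + bx + c. Substituting each data point gives a linear system:
  16a + 4b + c = 38
  25a + 5b + c = 62
  36a + 6b + c = 92
Solving the system yields a = 3, b = -3, c = 2.
So p(x) = 3x² - 3x + 2.
The leading coefficient is 3.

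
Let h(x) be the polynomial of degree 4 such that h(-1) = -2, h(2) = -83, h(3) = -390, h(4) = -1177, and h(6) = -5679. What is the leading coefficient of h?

-4

Write h(x) = ax^4 + bx^3 + cx^2 + dx + e. Substituting each data point gives a linear system:
  a - b + c - d + e = -2
  16a + 8b + 4c + 2d + e = -83
  81a + 27b + 9c + 3d + e = -390
  256a + 64b + 16c + 4d + e = -1177
  1296a + 216b + 36c + 6d + e = -5679
Solving the system yields a = -4, b = -2, c = -2, d = 1, e = 3.
So h(x) = -4x^4 - 2x^3 - 2x^2 + x + 3.
The leading coefficient is -4.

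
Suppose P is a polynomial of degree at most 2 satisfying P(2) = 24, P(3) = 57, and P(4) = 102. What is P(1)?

3

Using the Lagrange interpolation formula with nodes 2, 3, 4:
  L_0(t) = (t - 3)(t - 4) / 2
  L_1(t) = (t - 2)(t - 4) / -1
  L_2(t) = (t - 2)(t - 3) / 2
Then P(t) = 24·L_0(t) + 57·L_1(t) + 102·L_2(t).
Expanding and collecting terms gives P(t) = 6t² + 3t - 6.
Evaluating at t = 1: P(1) = 3.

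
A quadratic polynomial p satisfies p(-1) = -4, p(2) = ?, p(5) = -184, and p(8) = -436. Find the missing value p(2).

On equispaced nodes a degree-2 polynomial has vanishing third forward difference, so
  - p(-1) + 3·p(2) - 3·p(5) + p(8) = 0.
Substituting the known values and solving for p(2):
  3·p(2) = -120
  p(2) = -40.

-40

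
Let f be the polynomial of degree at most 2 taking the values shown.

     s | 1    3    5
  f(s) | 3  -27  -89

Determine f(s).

Write f(s) = as^2 + bs + c. Substituting each data point gives a linear system:
  a + b + c = 3
  9a + 3b + c = -27
  25a + 5b + c = -89
Solving the system yields a = -4, b = 1, c = 6.
So f(s) = -4s² + s + 6.
Check: f(3) = -27. ✓

f(s) = -4s^2 + s + 6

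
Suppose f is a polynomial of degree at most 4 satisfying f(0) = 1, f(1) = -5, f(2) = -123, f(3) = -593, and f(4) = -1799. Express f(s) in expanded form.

f(s) = -6s^4 - 4s^3 - 2s^2 + 6s + 1

Write f(s) = as^4 + bs^3 + cs^2 + ds + e. Substituting each data point gives a linear system:
  e = 1
  a + b + c + d + e = -5
  16a + 8b + 4c + 2d + e = -123
  81a + 27b + 9c + 3d + e = -593
  256a + 64b + 16c + 4d + e = -1799
Solving the system yields a = -6, b = -4, c = -2, d = 6, e = 1.
So f(s) = -6s^4 - 4s^3 - 2s^2 + 6s + 1.
Check: f(2) = -123. ✓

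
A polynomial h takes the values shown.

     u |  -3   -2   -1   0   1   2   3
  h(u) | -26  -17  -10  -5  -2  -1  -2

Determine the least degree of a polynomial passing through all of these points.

Forward differences of the values at u = -3, -2, -1, 0, 1, 2, 3:
  h  : -26  -17  -10  -5  -2  -1  -2
  Δ  : 9  7  5  3  1  -1
  Δ^2: -2  -2  -2  -2  -2
  Δ^3: 0  0  0  0
  Δ^4: 0  0  0
  Δ^5: 0  0
  Δ^6: 0
The second differences are constant (-2) and nonzero, while all higher differences vanish, so the minimal degree is 2.

2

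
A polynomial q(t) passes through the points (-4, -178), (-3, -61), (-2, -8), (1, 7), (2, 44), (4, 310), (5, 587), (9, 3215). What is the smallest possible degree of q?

Divided differences on the nodes -4, -3, -2, 1, 2, 4, 5, 9:
  order 0: -178  -61  -8  7  44  310  587  3215
  order 1: 117  53  5  37  133  277  657
  order 2: -32  -12  8  32  48  76
  order 3: 4  4  4  4  4
  order 4: 0  0  0  0
  order 5: 0  0  0
  order 6: 0  0
  order 7: 0
The order-3 divided differences are all 4 (nonzero) and every higher order vanishes, so the data lies on a polynomial of degree exactly 3.

3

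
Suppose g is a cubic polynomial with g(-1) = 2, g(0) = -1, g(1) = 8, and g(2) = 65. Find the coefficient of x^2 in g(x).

6

Write g(x) = ax^3 + bx^2 + cx + d. Substituting each data point gives a linear system:
  -a + b - c + d = 2
  d = -1
  a + b + c + d = 8
  8a + 4b + 2c + d = 65
Solving the system yields a = 6, b = 6, c = -3, d = -1.
So g(x) = 6x^3 + 6x^2 - 3x - 1.
The coefficient of x^2 is 6.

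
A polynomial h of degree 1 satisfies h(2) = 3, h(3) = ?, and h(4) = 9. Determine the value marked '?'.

On equispaced nodes a degree-1 polynomial has vanishing second forward difference, so
  h(2) - 2·h(3) + h(4) = 0.
Substituting the known values and solving for h(3):
  -2·h(3) = -12
  h(3) = 6.

6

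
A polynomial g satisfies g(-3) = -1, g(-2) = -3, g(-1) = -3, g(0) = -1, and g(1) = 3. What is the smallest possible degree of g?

2

Forward differences of the values at t = -3, -2, -1, 0, 1:
  g  : -1  -3  -3  -1  3
  Δ  : -2  0  2  4
  Δ^2: 2  2  2
  Δ^3: 0  0
  Δ^4: 0
The second differences are constant (2) and nonzero, while all higher differences vanish, so the minimal degree is 2.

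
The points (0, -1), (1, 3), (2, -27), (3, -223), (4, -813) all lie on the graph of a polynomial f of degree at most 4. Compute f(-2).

-63

Forward differences of the values at u = 0, 1, 2, 3, 4:
  f  : -1  3  -27  -223  -813
  Δ  : 4  -30  -196  -590
  Δ^2: -34  -166  -394
  Δ^3: -132  -228
  Δ^4: -96
The fourth differences are constant, confirming degree 4.
Interpolating (Newton forward form) and evaluating at u = -2 gives f(-2) = -63.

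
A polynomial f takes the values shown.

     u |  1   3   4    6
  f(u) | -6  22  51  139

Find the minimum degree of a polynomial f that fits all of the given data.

2

Divided differences on the nodes 1, 3, 4, 6:
  order 0: -6  22  51  139
  order 1: 14  29  44
  order 2: 5  5
  order 3: 0
The order-2 divided differences are all 5 (nonzero) and every higher order vanishes, so the data lies on a polynomial of degree exactly 2.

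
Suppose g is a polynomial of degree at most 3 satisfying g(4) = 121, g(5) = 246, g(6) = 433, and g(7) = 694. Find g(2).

Forward differences of the values at n = 4, 5, 6, 7:
  g  : 121  246  433  694
  Δ  : 125  187  261
  Δ^2: 62  74
  Δ^3: 12
The third differences are constant, confirming degree 3.
Interpolating (Newton forward form) and evaluating at n = 2 gives g(2) = 9.

9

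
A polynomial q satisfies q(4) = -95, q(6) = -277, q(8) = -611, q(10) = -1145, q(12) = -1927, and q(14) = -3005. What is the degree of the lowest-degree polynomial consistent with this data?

Forward differences of the values at s = 4, 6, 8, 10, 12, 14:
  q  : -95  -277  -611  -1145  -1927  -3005
  Δ  : -182  -334  -534  -782  -1078
  Δ^2: -152  -200  -248  -296
  Δ^3: -48  -48  -48
  Δ^4: 0  0
  Δ^5: 0
The third differences are constant (-48) and nonzero, while all higher differences vanish, so the minimal degree is 3.

3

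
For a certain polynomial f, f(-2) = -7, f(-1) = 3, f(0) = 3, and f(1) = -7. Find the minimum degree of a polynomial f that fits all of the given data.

Forward differences of the values at t = -2, -1, 0, 1:
  f  : -7  3  3  -7
  Δ  : 10  0  -10
  Δ^2: -10  -10
  Δ^3: 0
The second differences are constant (-10) and nonzero, while all higher differences vanish, so the minimal degree is 2.

2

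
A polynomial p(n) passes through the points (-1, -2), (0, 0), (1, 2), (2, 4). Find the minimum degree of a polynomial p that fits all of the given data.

Forward differences of the values at n = -1, 0, 1, 2:
  p  : -2  0  2  4
  Δ  : 2  2  2
  Δ^2: 0  0
  Δ^3: 0
The first differences are constant (2) and nonzero, while all higher differences vanish, so the minimal degree is 1.

1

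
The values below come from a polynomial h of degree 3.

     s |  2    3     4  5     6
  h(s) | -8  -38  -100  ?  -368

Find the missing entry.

-206

The 4 known points determine the degree-3 polynomial uniquely.
Write h(s) = as^3 + bs^2 + cs + d. Substituting each data point gives a linear system:
  8a + 4b + 2c + d = -8
  27a + 9b + 3c + d = -38
  64a + 16b + 4c + d = -100
  216a + 36b + 6c + d = -368
Solving the system yields a = -2, b = 2, c = -2, d = 4.
So h(s) = -2s^3 + 2s^2 - 2s + 4.
Then h(5) = -206.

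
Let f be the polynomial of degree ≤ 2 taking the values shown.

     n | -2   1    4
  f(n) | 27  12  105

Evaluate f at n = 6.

227

Using the Lagrange interpolation formula with nodes -2, 1, 4:
  L_0(n) = (n - 1)(n - 4) / 18
  L_1(n) = (n + 2)(n - 4) / -9
  L_2(n) = (n + 2)(n - 1) / 18
Then f(n) = 27·L_0(n) + 12·L_1(n) + 105·L_2(n).
Expanding and collecting terms gives f(n) = 6n^2 + n + 5.
Evaluating at n = 6: f(6) = 227.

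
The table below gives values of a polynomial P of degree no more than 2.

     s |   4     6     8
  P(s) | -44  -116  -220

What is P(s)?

P(s) = -4s^2 + 4s + 4

Write P(s) = as^2 + bs + c. Substituting each data point gives a linear system:
  16a + 4b + c = -44
  36a + 6b + c = -116
  64a + 8b + c = -220
Solving the system yields a = -4, b = 4, c = 4.
So P(s) = -4s^2 + 4s + 4.
Check: P(4) = -44. ✓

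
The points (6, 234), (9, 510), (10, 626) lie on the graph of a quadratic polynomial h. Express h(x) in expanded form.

Write h(x) = ax^2 + bx + c. Substituting each data point gives a linear system:
  36a + 6b + c = 234
  81a + 9b + c = 510
  100a + 10b + c = 626
Solving the system yields a = 6, b = 2, c = 6.
So h(x) = 6x^2 + 2x + 6.
Check: h(10) = 626. ✓

h(x) = 6x^2 + 2x + 6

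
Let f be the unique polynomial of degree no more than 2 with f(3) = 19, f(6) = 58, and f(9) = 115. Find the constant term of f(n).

Write f(n) = an^2 + bn + c. Substituting each data point gives a linear system:
  9a + 3b + c = 19
  36a + 6b + c = 58
  81a + 9b + c = 115
Solving the system yields a = 1, b = 4, c = -2.
So f(n) = n² + 4n - 2.
The constant term is -2.

-2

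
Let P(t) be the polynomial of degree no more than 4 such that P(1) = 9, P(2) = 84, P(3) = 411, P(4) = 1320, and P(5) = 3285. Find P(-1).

15

Forward differences of the values at t = 1, 2, 3, 4, 5:
  P  : 9  84  411  1320  3285
  Δ  : 75  327  909  1965
  Δ^2: 252  582  1056
  Δ^3: 330  474
  Δ^4: 144
The fourth differences are constant, confirming degree 4.
Interpolating (Newton forward form) and evaluating at t = -1 gives P(-1) = 15.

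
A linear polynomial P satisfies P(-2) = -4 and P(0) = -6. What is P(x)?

Using the Lagrange interpolation formula with nodes -2, 0:
  L_0(x) = x / -2
  L_1(x) = (x + 2) / 2
Then P(x) = -4·L_0(x) - 6·L_1(x).
Expanding and collecting terms gives P(x) = -x - 6.
Check: P(-2) = -4. ✓

P(x) = -x - 6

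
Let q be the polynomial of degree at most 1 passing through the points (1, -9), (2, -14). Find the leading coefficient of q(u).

Write q(u) = au + b. Substituting each data point gives a linear system:
  a + b = -9
  2a + b = -14
Solving the system yields a = -5, b = -4.
So q(u) = -5u - 4.
The leading coefficient is -5.

-5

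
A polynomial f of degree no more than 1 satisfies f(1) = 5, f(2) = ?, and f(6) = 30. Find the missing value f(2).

10

The 2 known points determine the degree-1 polynomial uniquely.
Write f(u) = au + b. Substituting each data point gives a linear system:
  a + b = 5
  6a + b = 30
Solving the system yields a = 5, b = 0.
So f(u) = 5u.
Then f(2) = 10.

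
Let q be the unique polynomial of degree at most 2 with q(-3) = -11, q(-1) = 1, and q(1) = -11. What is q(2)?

Using the Lagrange interpolation formula with nodes -3, -1, 1:
  L_0(x) = (x + 1)(x - 1) / 8
  L_1(x) = (x + 3)(x - 1) / -4
  L_2(x) = (x + 3)(x + 1) / 8
Then q(x) = -11·L_0(x) + 1·L_1(x) - 11·L_2(x).
Expanding and collecting terms gives q(x) = -3x² - 6x - 2.
Evaluating at x = 2: q(2) = -26.

-26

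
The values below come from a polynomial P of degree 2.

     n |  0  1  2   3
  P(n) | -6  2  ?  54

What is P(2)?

On equispaced nodes a degree-2 polynomial has vanishing third forward difference, so
  - P(0) + 3·P(1) - 3·P(2) + P(3) = 0.
Substituting the known values and solving for P(2):
  -3·P(2) = -66
  P(2) = 22.

22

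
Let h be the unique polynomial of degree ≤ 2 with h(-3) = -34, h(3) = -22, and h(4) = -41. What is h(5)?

-66

Using the Lagrange interpolation formula with nodes -3, 3, 4:
  L_0(u) = (u - 3)(u - 4) / 42
  L_1(u) = (u + 3)(u - 4) / -6
  L_2(u) = (u + 3)(u - 3) / 7
Then h(u) = -34·L_0(u) - 22·L_1(u) - 41·L_2(u).
Expanding and collecting terms gives h(u) = -3u^2 + 2u - 1.
Evaluating at u = 5: h(5) = -66.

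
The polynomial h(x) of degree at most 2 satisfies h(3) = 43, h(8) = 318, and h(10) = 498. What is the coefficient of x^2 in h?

Write h(x) = ax^2 + bx + c. Substituting each data point gives a linear system:
  9a + 3b + c = 43
  64a + 8b + c = 318
  100a + 10b + c = 498
Solving the system yields a = 5, b = 0, c = -2.
So h(x) = 5x^2 - 2.
The leading coefficient is 5.

5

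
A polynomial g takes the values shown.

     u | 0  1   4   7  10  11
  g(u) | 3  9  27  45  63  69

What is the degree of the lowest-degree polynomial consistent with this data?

Divided differences on the nodes 0, 1, 4, 7, 10, 11:
  order 0: 3  9  27  45  63  69
  order 1: 6  6  6  6  6
  order 2: 0  0  0  0
  order 3: 0  0  0
  order 4: 0  0
  order 5: 0
The order-1 divided differences are all 6 (nonzero) and every higher order vanishes, so the data lies on a polynomial of degree exactly 1.

1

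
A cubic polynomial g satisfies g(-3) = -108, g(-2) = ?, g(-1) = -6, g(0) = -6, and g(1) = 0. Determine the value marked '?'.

-30

The 4 known points determine the degree-3 polynomial uniquely.
Write g(t) = at^3 + bt^2 + ct + d. Substituting each data point gives a linear system:
  -27a + 9b - 3c + d = -108
  -a + b - c + d = -6
  d = -6
  a + b + c + d = 0
Solving the system yields a = 5, b = 3, c = -2, d = -6.
So g(t) = 5t^3 + 3t^2 - 2t - 6.
Then g(-2) = -30.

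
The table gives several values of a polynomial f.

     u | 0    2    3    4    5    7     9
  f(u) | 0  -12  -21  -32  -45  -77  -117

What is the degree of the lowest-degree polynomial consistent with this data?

Divided differences on the nodes 0, 2, 3, 4, 5, 7, 9:
  order 0: 0  -12  -21  -32  -45  -77  -117
  order 1: -6  -9  -11  -13  -16  -20
  order 2: -1  -1  -1  -1  -1
  order 3: 0  0  0  0
  order 4: 0  0  0
  order 5: 0  0
  order 6: 0
The order-2 divided differences are all -1 (nonzero) and every higher order vanishes, so the data lies on a polynomial of degree exactly 2.

2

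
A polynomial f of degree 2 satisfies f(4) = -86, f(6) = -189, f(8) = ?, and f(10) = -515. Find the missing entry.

-332

The 3 known points determine the degree-2 polynomial uniquely.
Write f(u) = au^2 + bu + c. Substituting each data point gives a linear system:
  16a + 4b + c = -86
  36a + 6b + c = -189
  100a + 10b + c = -515
Solving the system yields a = -5, b = -3/2, c = 0.
So f(u) = -5u^2 - (3/2)u.
Then f(8) = -332.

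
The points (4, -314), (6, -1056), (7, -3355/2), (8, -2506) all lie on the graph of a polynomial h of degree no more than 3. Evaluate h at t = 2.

Using the Lagrange interpolation formula with nodes 4, 6, 7, 8:
  L_0(t) = (t - 6)(t - 7)(t - 8) / -24
  L_1(t) = (t - 4)(t - 7)(t - 8) / 4
  L_2(t) = (t - 4)(t - 6)(t - 8) / -3
  L_3(t) = (t - 4)(t - 6)(t - 7) / 8
Then h(t) = -314·L_0(t) - 1056·L_1(t) - 3355/2·L_2(t) - 2506·L_3(t).
Expanding and collecting terms gives h(t) = -5t^3 + (3/2)t^2 - 6t + 6.
Evaluating at t = 2: h(2) = -40.

-40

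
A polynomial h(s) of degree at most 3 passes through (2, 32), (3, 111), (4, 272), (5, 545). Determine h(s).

h(s) = 5s^3 - 4s^2 + 4s

Write h(s) = as^3 + bs^2 + cs + d. Substituting each data point gives a linear system:
  8a + 4b + 2c + d = 32
  27a + 9b + 3c + d = 111
  64a + 16b + 4c + d = 272
  125a + 25b + 5c + d = 545
Solving the system yields a = 5, b = -4, c = 4, d = 0.
So h(s) = 5s³ - 4s² + 4s.
Check: h(3) = 111. ✓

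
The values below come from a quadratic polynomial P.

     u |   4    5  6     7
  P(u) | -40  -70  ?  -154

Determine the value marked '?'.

On equispaced nodes a degree-2 polynomial has vanishing third forward difference, so
  - P(4) + 3·P(5) - 3·P(6) + P(7) = 0.
Substituting the known values and solving for P(6):
  -3·P(6) = 324
  P(6) = -108.

-108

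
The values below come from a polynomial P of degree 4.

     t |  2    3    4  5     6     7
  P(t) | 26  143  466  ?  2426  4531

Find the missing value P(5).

1157

The 5 known points determine the degree-4 polynomial uniquely.
Write P(t) = at^4 + bt^3 + ct^2 + dt + e. Substituting each data point gives a linear system:
  16a + 8b + 4c + 2d + e = 26
  81a + 27b + 9c + 3d + e = 143
  256a + 64b + 16c + 4d + e = 466
  1296a + 216b + 36c + 6d + e = 2426
  2401a + 343b + 49c + 7d + e = 4531
Solving the system yields a = 2, b = -1, c = 2, d = -4, e = 2.
So P(t) = 2t^4 - t^3 + 2t^2 - 4t + 2.
Then P(5) = 1157.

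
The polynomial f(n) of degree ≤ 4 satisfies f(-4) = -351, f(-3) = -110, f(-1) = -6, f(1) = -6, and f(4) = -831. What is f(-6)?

-1931

Using the Lagrange interpolation formula with nodes -4, -3, -1, 1, 4:
  L_0(n) = (n + 3)(n + 1)(n - 1)(n - 4) / 120
  L_1(n) = (n + 4)(n + 1)(n - 1)(n - 4) / -56
  L_2(n) = (n + 4)(n + 3)(n - 1)(n - 4) / 60
  L_3(n) = (n + 4)(n + 3)(n + 1)(n - 4) / -120
  L_4(n) = (n + 4)(n + 3)(n + 1)(n - 1) / 840
Then f(n) = -351·L_0(n) - 110·L_1(n) - 6·L_2(n) - 6·L_3(n) - 831·L_4(n).
Expanding and collecting terms gives f(n) = -2n^4 - 4n^3 - 5n^2 + 4n + 1.
Evaluating at n = -6: f(-6) = -1931.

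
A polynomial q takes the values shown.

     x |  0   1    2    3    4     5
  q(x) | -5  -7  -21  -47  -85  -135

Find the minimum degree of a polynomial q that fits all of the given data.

2

Forward differences of the values at x = 0, 1, 2, 3, 4, 5:
  q  : -5  -7  -21  -47  -85  -135
  Δ  : -2  -14  -26  -38  -50
  Δ^2: -12  -12  -12  -12
  Δ^3: 0  0  0
  Δ^4: 0  0
  Δ^5: 0
The second differences are constant (-12) and nonzero, while all higher differences vanish, so the minimal degree is 2.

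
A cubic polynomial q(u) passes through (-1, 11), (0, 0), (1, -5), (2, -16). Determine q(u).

Using the Lagrange interpolation formula with nodes -1, 0, 1, 2:
  L_0(u) = u(u - 1)(u - 2) / -6
  L_1(u) = (u + 1)(u - 1)(u - 2) / 2
  L_2(u) = (u + 1)u(u - 2) / -2
  L_3(u) = (u + 1)u(u - 1) / 6
Then q(u) = 11·L_0(u) + 0·L_1(u) - 5·L_2(u) - 16·L_3(u).
Expanding and collecting terms gives q(u) = -2u^3 + 3u^2 - 6u.
Check: q(1) = -5. ✓

q(u) = -2u^3 + 3u^2 - 6u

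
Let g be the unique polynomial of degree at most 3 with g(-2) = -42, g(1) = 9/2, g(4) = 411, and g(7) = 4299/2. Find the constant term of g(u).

Write g(u) = au^3 + bu^2 + cu + d. Substituting each data point gives a linear system:
  -8a + 4b - 2c + d = -42
  a + b + c + d = 9/2
  64a + 16b + 4c + d = 411
  343a + 49b + 7c + d = 4299/2
Solving the system yields a = 6, b = 2, c = -1/2, d = -3.
So g(u) = 6u³ + 2u² - (1/2)u - 3.
The constant term is -3.

-3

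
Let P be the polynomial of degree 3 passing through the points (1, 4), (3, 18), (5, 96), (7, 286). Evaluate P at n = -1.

6

Forward differences of the values at n = 1, 3, 5, 7:
  P  : 4  18  96  286
  Δ  : 14  78  190
  Δ^2: 64  112
  Δ^3: 48
The third differences are constant, confirming degree 3.
Interpolating (Newton forward form) and evaluating at n = -1 gives P(-1) = 6.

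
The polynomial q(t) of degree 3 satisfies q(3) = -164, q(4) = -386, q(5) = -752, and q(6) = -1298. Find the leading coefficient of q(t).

Write q(t) = at^3 + bt^2 + ct + d. Substituting each data point gives a linear system:
  27a + 9b + 3c + d = -164
  64a + 16b + 4c + d = -386
  125a + 25b + 5c + d = -752
  216a + 36b + 6c + d = -1298
Solving the system yields a = -6, b = 0, c = 0, d = -2.
So q(t) = -6t^3 - 2.
The leading coefficient is -6.

-6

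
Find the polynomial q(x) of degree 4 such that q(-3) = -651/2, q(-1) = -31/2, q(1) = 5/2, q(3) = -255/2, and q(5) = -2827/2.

Write q(x) = ax^4 + bx^3 + cx^2 + dx + e. Substituting each data point gives a linear system:
  81a - 27b + 9c - 3d + e = -651/2
  a - b + c - d + e = -31/2
  a + b + c + d + e = 5/2
  81a + 27b + 9c + 3d + e = -255/2
  625a + 125b + 25c + 5d + e = -2827/2
Solving the system yields a = -3, b = 3, c = 5/2, d = 6, e = -6.
So q(x) = -3x^4 + 3x^3 + (5/2)x^2 + 6x - 6.
Check: q(-3) = -651/2. ✓

q(x) = -3x^4 + 3x^3 + (5/2)x^2 + 6x - 6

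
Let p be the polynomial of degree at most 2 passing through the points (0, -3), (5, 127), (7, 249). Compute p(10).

507

Using the Lagrange interpolation formula with nodes 0, 5, 7:
  L_0(x) = (x - 5)(x - 7) / 35
  L_1(x) = x(x - 7) / -10
  L_2(x) = x(x - 5) / 14
Then p(x) = -3·L_0(x) + 127·L_1(x) + 249·L_2(x).
Expanding and collecting terms gives p(x) = 5x² + x - 3.
Evaluating at x = 10: p(10) = 507.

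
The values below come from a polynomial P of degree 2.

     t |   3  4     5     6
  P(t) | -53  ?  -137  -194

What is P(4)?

-90

On equispaced nodes a degree-2 polynomial has vanishing third forward difference, so
  - P(3) + 3·P(4) - 3·P(5) + P(6) = 0.
Substituting the known values and solving for P(4):
  3·P(4) = -270
  P(4) = -90.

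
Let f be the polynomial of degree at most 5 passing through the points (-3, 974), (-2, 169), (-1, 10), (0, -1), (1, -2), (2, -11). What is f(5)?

Write f(s) = as^5 + bs^4 + cs^3 + ds^2 + es + k. Substituting each data point gives a linear system:
  -243a + 81b - 27c + 9d - 3e + k = 974
  -32a + 16b - 8c + 4d - 2e + k = 169
  -a + b - c + d - e + k = 10
  k = -1
  a + b + c + d + e + k = -2
  32a + 16b + 8c + 4d + 2e + k = -11
Solving the system yields a = -2, b = 5, c = -3, d = 0, e = -1, k = -1.
So f(s) = -2s^5 + 5s^4 - 3s^3 - s - 1.
Then f(5) = -3506.

-3506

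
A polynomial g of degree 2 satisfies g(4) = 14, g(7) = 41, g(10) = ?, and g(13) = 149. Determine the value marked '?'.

On equispaced nodes a degree-2 polynomial has vanishing third forward difference, so
  - g(4) + 3·g(7) - 3·g(10) + g(13) = 0.
Substituting the known values and solving for g(10):
  -3·g(10) = -258
  g(10) = 86.

86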